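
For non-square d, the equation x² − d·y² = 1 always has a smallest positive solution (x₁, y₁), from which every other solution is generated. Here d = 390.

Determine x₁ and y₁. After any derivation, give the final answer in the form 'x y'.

79 4

d=390: √d = [19; 1,2,1,38] (ℓ=4, even), read p_3/q_3
a_0=19:  p_0=19·1+0=19,  q_0=19·0+1=1
…
a_2=2:  p_2=2·20+19=59,  q_2=2·1+1=3
a_3=1:  p_3=1·59+20=79,  q_3=1·3+1=4
→ (79, 4).  Check: 79²=6241, 390·4²=6240, difference 1.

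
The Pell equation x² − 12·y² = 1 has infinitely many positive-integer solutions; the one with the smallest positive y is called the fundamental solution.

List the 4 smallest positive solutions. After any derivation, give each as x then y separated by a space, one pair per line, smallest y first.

[3; 2,6] for √12; ℓ=2 ⇒ convergent index 1
step 0: (3, 1)  from 3·(1,0) + (0,1)
step 1: (7, 2)  from 2·(3,1) + (1,0)
fundamental: x₁=7, y₁=2  (since 49 − 12·4 = 1)
k=2:  x_2 = 7·7+12·2·2 = 97,  y_2 = 7·2+2·7 = 28
k=3:  x_3 = 7·97+12·2·28 = 1351,  y_3 = 7·28+2·97 = 390
k=4:  x_4 = 7·1351+12·2·390 = 18817,  y_4 = 7·390+2·1351 = 5432

7 2
97 28
1351 390
18817 5432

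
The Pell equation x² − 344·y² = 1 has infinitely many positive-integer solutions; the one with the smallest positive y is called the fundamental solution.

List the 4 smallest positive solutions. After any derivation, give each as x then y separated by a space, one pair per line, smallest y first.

√344 = [18; 1,1,4,1,3,1,4,1,1,36, …], period ℓ=10 (even) → k=9
step 0: (18, 1)  from 18·(1,0) + (0,1)
step 1: (19, 1)  from 1·(18,1) + (1,0)
step 2: (37, 2)  from 1·(19,1) + (18,1)
step 3: (167, 9)  from 4·(37,2) + (19,1)
…
step 5: (779, 42)  from 3·(204,11) + (167,9)
…
step 7: (4711, 254)  from 4·(983,53) + (779,42)
step 8: (5694, 307)  from 1·(4711,254) + (983,53)
step 9: (10405, 561)  from 1·(5694,307) + (4711,254)
(x₁, y₁) = (10405, 561);  10405² − 344·561² = 1 ✓
k=2:  x_2 = 10405·10405+344·561·561 = 216528049,  y_2 = 10405·561+561·10405 = 11674410
k=3:  x_3 = 10405·216528049+344·561·11674410 = 4505948689285,  y_3 = 10405·11674410+561·216528049 = 242944471539
k=4:  x_4 = 10405·4505948689285+344·561·242944471539 = 93768792007492801,  y_4 = 10405·242944471539+561·4505948689285 = 5055674441052180

10405 561
216528049 11674410
4505948689285 242944471539
93768792007492801 5055674441052180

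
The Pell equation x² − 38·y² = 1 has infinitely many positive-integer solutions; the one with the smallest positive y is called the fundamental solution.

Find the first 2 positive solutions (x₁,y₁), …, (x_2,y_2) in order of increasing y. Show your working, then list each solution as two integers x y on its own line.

√38 = [6; 6,12, …], period ℓ=2 (even) → k=1
k=0  a_k=6  p_k/q_k = 6/1
k=1  a_k=6  p_k/q_k = 37/6
fundamental: x₁=37, y₁=6  (since 1369 − 38·36 = 1)
k=2:  x_2 = 37·37+38·6·6 = 2737,  y_2 = 37·6+6·37 = 444

37 6
2737 444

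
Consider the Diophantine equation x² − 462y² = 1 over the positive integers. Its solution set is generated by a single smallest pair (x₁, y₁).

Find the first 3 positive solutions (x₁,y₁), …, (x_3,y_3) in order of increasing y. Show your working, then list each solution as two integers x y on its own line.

43 2
3697 172
317899 14790

√462 → a₀=21, period (2,42); ℓ=2 even so k=1
k=0  a_k=21  p_k/q_k = 21/1
k=1  a_k=2  p_k/q_k = 43/2
(x₁, y₁) = (43, 2);  43² − 462·2² = 1 ✓
n=2: (43,2)∘(43,2) = (43·43+462·2·2, 43·2+2·43) = (3697,172)
n=3: (3697,172)∘(43,2) = (43·3697+462·2·172, 43·172+2·3697) = (317899,14790)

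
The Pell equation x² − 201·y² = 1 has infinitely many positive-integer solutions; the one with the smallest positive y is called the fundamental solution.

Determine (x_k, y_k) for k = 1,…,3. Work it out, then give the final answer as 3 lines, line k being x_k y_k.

515095 36332
530645718049 37428863080
546665912276384215 38558840456348868

[14; 5,1,1,1,2,…,1,5,28] for √201; ℓ=14 ⇒ convergent index 13
k=0  a_k=14  p_k/q_k = 14/1
…
k=3  a_k=1  p_k/q_k = 156/11
…
k=6  a_k=1  p_k/q_k = 879/62
…
k=11  a_k=1  p_k/q_k = 58085/4097
k=12  a_k=1  p_k/q_k = 91402/6447
k=13  a_k=5  p_k/q_k = 515095/36332
→ (515095, 36332).  Check: 515095²=265322859025, 201·36332²=265322859024, difference 1.
k=2:  x_2 = 515095·515095+201·36332·36332 = 530645718049,  y_2 = 515095·36332+36332·515095 = 37428863080
k=3:  x_3 = 515095·530645718049+201·36332·37428863080 = 546665912276384215,  y_3 = 515095·37428863080+36332·530645718049 = 38558840456348868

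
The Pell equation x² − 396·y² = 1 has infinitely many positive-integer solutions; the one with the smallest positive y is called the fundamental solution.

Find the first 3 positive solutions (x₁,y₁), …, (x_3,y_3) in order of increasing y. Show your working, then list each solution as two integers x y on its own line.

199 10
79201 3980
31521799 1584030

[19; 1,8,1,38] for √396; ℓ=4 ⇒ convergent index 3
step 0: (19, 1)  from 19·(1,0) + (0,1)
step 1: (20, 1)  from 1·(19,1) + (1,0)
step 2: (179, 9)  from 8·(20,1) + (19,1)
step 3: (199, 10)  from 1·(179,9) + (20,1)
fundamental: x₁=199, y₁=10  (since 39601 − 396·100 = 1)
n=2: (199,10)∘(199,10) = (199·199+396·10·10, 199·10+10·199) = (79201,3980)
n=3: (79201,3980)∘(199,10) = (199·79201+396·10·3980, 199·3980+10·79201) = (31521799,1584030)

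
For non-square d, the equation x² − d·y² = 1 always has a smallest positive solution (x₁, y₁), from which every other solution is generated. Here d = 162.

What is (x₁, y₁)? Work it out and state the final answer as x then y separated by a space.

19601 1540

[12; 1,2,1,2,12,2,1,2,1,24] for √162; ℓ=10 ⇒ convergent index 9
k=0  a_k=12  p_k/q_k = 12/1
k=1  a_k=1  p_k/q_k = 13/1
…
k=3  a_k=1  p_k/q_k = 51/4
k=4  a_k=2  p_k/q_k = 140/11
…
k=6  a_k=2  p_k/q_k = 3602/283
k=7  a_k=1  p_k/q_k = 5333/419
k=8  a_k=2  p_k/q_k = 14268/1121
k=9  a_k=1  p_k/q_k = 19601/1540
→ (19601, 1540).  Check: 19601²=384199201, 162·1540²=384199200, difference 1.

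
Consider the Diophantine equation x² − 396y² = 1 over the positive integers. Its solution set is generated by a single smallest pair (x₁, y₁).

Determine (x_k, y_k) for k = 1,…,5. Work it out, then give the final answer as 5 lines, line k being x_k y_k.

√396 = [19; 1,8,1,38, …], period ℓ=4 (even) → k=3
k=0  a_k=19  p_k/q_k = 19/1
k=1  a_k=1  p_k/q_k = 20/1
k=2  a_k=8  p_k/q_k = 179/9
k=3  a_k=1  p_k/q_k = 199/10
(x₁, y₁) = (199, 10);  199² − 396·10² = 1 ✓
k=2:  x_2 = 199·199+396·10·10 = 79201,  y_2 = 199·10+10·199 = 3980
k=3:  x_3 = 199·79201+396·10·3980 = 31521799,  y_3 = 199·3980+10·79201 = 1584030
k=4:  x_4 = 199·31521799+396·10·1584030 = 12545596801,  y_4 = 199·1584030+10·31521799 = 630439960
k=5:  x_5 = 199·12545596801+396·10·630439960 = 4993116004999,  y_5 = 199·630439960+10·12545596801 = 250913520050

199 10
79201 3980
31521799 1584030
12545596801 630439960
4993116004999 250913520050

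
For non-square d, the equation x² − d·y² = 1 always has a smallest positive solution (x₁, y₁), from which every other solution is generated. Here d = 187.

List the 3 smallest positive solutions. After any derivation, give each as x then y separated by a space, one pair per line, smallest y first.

[13; 1,2,13,2,1,26] for √187; ℓ=6 ⇒ convergent index 5
step 0: (13, 1)  from 13·(1,0) + (0,1)
step 1: (14, 1)  from 1·(13,1) + (1,0)
step 2: (41, 3)  from 2·(14,1) + (13,1)
step 3: (547, 40)  from 13·(41,3) + (14,1)
step 4: (1135, 83)  from 2·(547,40) + (41,3)
step 5: (1682, 123)  from 1·(1135,83) + (547,40)
→ (1682, 123).  Check: 1682²=2829124, 187·123²=2829123, difference 1.
(x_2, y_2) = (1682·1682 + 187·123·123, 1682·123 + 123·1682) = (5658247, 413772)
(x_3, y_3) = (1682·5658247 + 187·123·413772, 1682·413772 + 123·5658247) = (19034341226, 1391928885)

1682 123
5658247 413772
19034341226 1391928885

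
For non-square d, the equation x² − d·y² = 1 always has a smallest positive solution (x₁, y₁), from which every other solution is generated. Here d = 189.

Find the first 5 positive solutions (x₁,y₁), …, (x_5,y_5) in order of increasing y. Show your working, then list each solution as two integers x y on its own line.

55 4
6049 440
665335 48396
73180801 5323120
8049222775 585494804

d=189: √d = [13; 1,2,1,26] (ℓ=4, even), read p_3/q_3
i=0: a=13 ⇒ p=13, q=1
…
i=2: a=2 ⇒ p=41, q=3
i=3: a=1 ⇒ p=55, q=4
→ (55, 4).  Check: 55²=3025, 189·4²=3024, difference 1.
(55+4√189)^2 = 6049 + 440√189
(55+4√189)^3 = 665335 + 48396√189
(55+4√189)^4 = 73180801 + 5323120√189
(55+4√189)^5 = 8049222775 + 585494804√189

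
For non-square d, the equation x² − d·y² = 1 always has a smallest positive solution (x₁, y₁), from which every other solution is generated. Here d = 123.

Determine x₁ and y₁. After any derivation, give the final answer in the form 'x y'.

d=123: √d = [11; 11,22] (ℓ=2, even), read p_1/q_1
step 0: (11, 1)  from 11·(1,0) + (0,1)
step 1: (122, 11)  from 11·(11,1) + (1,0)
(x₁, y₁) = (122, 11);  122² − 123·11² = 1 ✓

122 11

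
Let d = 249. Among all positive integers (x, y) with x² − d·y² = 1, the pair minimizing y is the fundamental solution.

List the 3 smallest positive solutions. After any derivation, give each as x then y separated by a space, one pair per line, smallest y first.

√249 = [15; 1,3,1,1,5,…,3,1,30, …], period ℓ=16 (even) → k=15
i=0: a=15 ⇒ p=15, q=1
i=1: a=1 ⇒ p=16, q=1
i=2: a=3 ⇒ p=63, q=4
…
i=5: a=5 ⇒ p=789, q=50
…
i=8: a=10 ⇒ p=36751, q=2329
i=9: a=3 ⇒ p=113835, q=7214
…
i=11: a=5 ⇒ p=866765, q=54929
…
i=13: a=1 ⇒ p=1884116, q=119401
i=14: a=3 ⇒ p=6669699, q=422675
i=15: a=1 ⇒ p=8553815, q=542076
→ (8553815, 542076).  Check: 8553815²=73167751054225, 249·542076²=73167751054224, difference 1.
(8553815+542076√249)^2 = 146335502108449 + 9273635639880√249
(8553815+542076√249)^3 = 2503453625935556812055 + 158649927281879742324√249

8553815 542076
146335502108449 9273635639880
2503453625935556812055 158649927281879742324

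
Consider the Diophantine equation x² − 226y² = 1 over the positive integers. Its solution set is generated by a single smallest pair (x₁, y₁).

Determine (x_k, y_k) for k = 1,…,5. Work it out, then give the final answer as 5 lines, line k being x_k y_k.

√226 = [15; 30, …], period ℓ=1 (odd) → k=1
i=0: a=15 ⇒ p=15, q=1
i=1: a=30 ⇒ p=451, q=30
(x₁, y₁) = (451, 30);  451² − 226·30² = 1 ✓
(x_2, y_2) = (451·451 + 226·30·30, 451·30 + 30·451) = (406801, 27060)
(x_3, y_3) = (451·406801 + 226·30·27060, 451·27060 + 30·406801) = (366934051, 24408090)
(x_4, y_4) = (451·366934051 + 226·30·24408090, 451·24408090 + 30·366934051) = (330974107201, 22016070120)
(x_5, y_5) = (451·330974107201 + 226·30·22016070120, 451·22016070120 + 30·330974107201) = (298538277761251, 19858470840150)

451 30
406801 27060
366934051 24408090
330974107201 22016070120
298538277761251 19858470840150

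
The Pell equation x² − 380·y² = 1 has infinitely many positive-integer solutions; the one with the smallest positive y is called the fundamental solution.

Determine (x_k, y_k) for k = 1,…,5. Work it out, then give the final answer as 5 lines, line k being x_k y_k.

39 2
3041 156
237159 12166
18495361 948792
1442400999 73993610

√380 → a₀=19, period (2,38); ℓ=2 even so k=1
a_0=19:  p_0=19·1+0=19,  q_0=19·0+1=1
a_1=2:  p_1=2·19+1=39,  q_1=2·1+0=2
→ (39, 2).  Check: 39²=1521, 380·2²=1520, difference 1.
(x_2, y_2) = (39·39 + 380·2·2, 39·2 + 2·39) = (3041, 156)
(x_3, y_3) = (39·3041 + 380·2·156, 39·156 + 2·3041) = (237159, 12166)
(x_4, y_4) = (39·237159 + 380·2·12166, 39·12166 + 2·237159) = (18495361, 948792)
(x_5, y_5) = (39·18495361 + 380·2·948792, 39·948792 + 2·18495361) = (1442400999, 73993610)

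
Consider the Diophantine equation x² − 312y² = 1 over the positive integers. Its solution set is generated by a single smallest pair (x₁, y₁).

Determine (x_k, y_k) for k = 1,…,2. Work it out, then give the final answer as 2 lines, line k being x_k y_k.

53 3
5617 318

√312 = [17; 1,1,1,34, …], period ℓ=4 (even) → k=3
i=0: a=17 ⇒ p=17, q=1
…
i=2: a=1 ⇒ p=35, q=2
i=3: a=1 ⇒ p=53, q=3
(x₁, y₁) = (53, 3);  53² − 312·3² = 1 ✓
n=2: (53,3)∘(53,3) = (53·53+312·3·3, 53·3+3·53) = (5617,318)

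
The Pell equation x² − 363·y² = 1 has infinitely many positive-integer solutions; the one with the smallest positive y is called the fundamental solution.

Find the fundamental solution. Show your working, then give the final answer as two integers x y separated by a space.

362 19

d=363: √d = [19; 19,38] (ℓ=2, even), read p_1/q_1
k=0  a_k=19  p_k/q_k = 19/1
k=1  a_k=19  p_k/q_k = 362/19
→ (362, 19).  Check: 362²=131044, 363·19²=131043, difference 1.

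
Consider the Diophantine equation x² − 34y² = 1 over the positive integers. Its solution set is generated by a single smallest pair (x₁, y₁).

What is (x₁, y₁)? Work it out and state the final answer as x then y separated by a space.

35 6

[5; 1,4,1,10] for √34; ℓ=4 ⇒ convergent index 3
a_0=5:  p_0=5·1+0=5,  q_0=5·0+1=1
a_1=1:  p_1=1·5+1=6,  q_1=1·1+0=1
a_2=4:  p_2=4·6+5=29,  q_2=4·1+1=5
a_3=1:  p_3=1·29+6=35,  q_3=1·5+1=6
→ (35, 6).  Check: 35²=1225, 34·6²=1224, difference 1.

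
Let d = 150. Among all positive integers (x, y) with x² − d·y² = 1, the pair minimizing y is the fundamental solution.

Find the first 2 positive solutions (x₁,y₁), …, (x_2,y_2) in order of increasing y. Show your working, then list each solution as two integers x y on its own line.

√150 → a₀=12, period (4,24); ℓ=2 even so k=1
step 0: (12, 1)  from 12·(1,0) + (0,1)
step 1: (49, 4)  from 4·(12,1) + (1,0)
(x₁, y₁) = (49, 4);  49² − 150·4² = 1 ✓
k=2:  x_2 = 49·49+150·4·4 = 4801,  y_2 = 49·4+4·49 = 392

49 4
4801 392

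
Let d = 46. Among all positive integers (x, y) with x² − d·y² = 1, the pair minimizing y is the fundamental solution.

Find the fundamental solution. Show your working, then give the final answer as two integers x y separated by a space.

[6; 1,3,1,1,2,6,2,1,1,3,1,12] for √46; ℓ=12 ⇒ convergent index 11
a_0=6:  p_0=6·1+0=6,  q_0=6·0+1=1
a_1=1:  p_1=1·6+1=7,  q_1=1·1+0=1
a_2=3:  p_2=3·7+6=27,  q_2=3·1+1=4
a_3=1:  p_3=1·27+7=34,  q_3=1·4+1=5
a_4=1:  p_4=1·34+27=61,  q_4=1·5+4=9
…
a_6=6:  p_6=6·156+61=997,  q_6=6·23+9=147
…
a_8=1:  p_8=1·2150+997=3147,  q_8=1·317+147=464
a_9=1:  p_9=1·3147+2150=5297,  q_9=1·464+317=781
a_10=3:  p_10=3·5297+3147=19038,  q_10=3·781+464=2807
a_11=1:  p_11=1·19038+5297=24335,  q_11=1·2807+781=3588
(x₁, y₁) = (24335, 3588);  24335² − 46·3588² = 1 ✓

24335 3588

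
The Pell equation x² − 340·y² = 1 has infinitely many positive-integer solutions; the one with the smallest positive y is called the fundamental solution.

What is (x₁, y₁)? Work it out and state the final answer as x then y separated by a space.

[18; 2,3,1,1,1,…,3,2,36] for √340; ℓ=14 ⇒ convergent index 13
k=0  a_k=18  p_k/q_k = 18/1
k=1  a_k=2  p_k/q_k = 37/2
…
k=5  a_k=1  p_k/q_k = 461/25
…
k=10  a_k=1  p_k/q_k = 21039/1141
k=11  a_k=1  p_k/q_k = 34813/1888
k=12  a_k=3  p_k/q_k = 125478/6805
k=13  a_k=2  p_k/q_k = 285769/15498
→ (285769, 15498).  Check: 285769²=81663921361, 340·15498²=81663921360, difference 1.

285769 15498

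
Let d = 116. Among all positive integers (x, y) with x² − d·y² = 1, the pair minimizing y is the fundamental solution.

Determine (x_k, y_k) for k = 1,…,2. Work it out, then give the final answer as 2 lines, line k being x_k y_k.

d=116: √d = [10; 1,3,2,1,4,1,2,3,1,20] (ℓ=10, even), read p_9/q_9
i=0: a=10 ⇒ p=10, q=1
i=1: a=1 ⇒ p=11, q=1
i=2: a=3 ⇒ p=43, q=4
i=3: a=2 ⇒ p=97, q=9
i=4: a=1 ⇒ p=140, q=13
…
i=8: a=3 ⇒ p=7550, q=701
i=9: a=1 ⇒ p=9801, q=910
fundamental: x₁=9801, y₁=910  (since 96059601 − 116·828100 = 1)
k=2:  x_2 = 9801·9801+116·910·910 = 192119201,  y_2 = 9801·910+910·9801 = 17837820

9801 910
192119201 17837820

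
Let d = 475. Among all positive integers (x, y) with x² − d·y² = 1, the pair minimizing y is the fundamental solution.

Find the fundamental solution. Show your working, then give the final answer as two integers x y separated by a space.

[21; 1,3,1,6,2,6,1,3,1,42] for √475; ℓ=10 ⇒ convergent index 9
a_0=21:  p_0=21·1+0=21,  q_0=21·0+1=1
…
a_2=3:  p_2=3·22+21=87,  q_2=3·1+1=4
a_3=1:  p_3=1·87+22=109,  q_3=1·4+1=5
a_4=6:  p_4=6·109+87=741,  q_4=6·5+4=34
…
a_6=6:  p_6=6·1591+741=10287,  q_6=6·73+34=472
a_7=1:  p_7=1·10287+1591=11878,  q_7=1·472+73=545
a_8=3:  p_8=3·11878+10287=45921,  q_8=3·545+472=2107
a_9=1:  p_9=1·45921+11878=57799,  q_9=1·2107+545=2652
fundamental: x₁=57799, y₁=2652  (since 3340724401 − 475·7033104 = 1)

57799 2652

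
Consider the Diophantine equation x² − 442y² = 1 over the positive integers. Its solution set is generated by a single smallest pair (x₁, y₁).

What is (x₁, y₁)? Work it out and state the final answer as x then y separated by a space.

883 42

d=442: √d = [21; 42] (ℓ=1, odd), read p_1/q_1
k=0  a_k=21  p_k/q_k = 21/1
k=1  a_k=42  p_k/q_k = 883/42
fundamental: x₁=883, y₁=42  (since 779689 − 442·1764 = 1)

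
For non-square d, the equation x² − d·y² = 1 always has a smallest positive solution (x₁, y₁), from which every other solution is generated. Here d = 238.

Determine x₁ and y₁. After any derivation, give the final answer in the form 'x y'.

11663 756

√238 → a₀=15, period (2,2,1,14,1,2,2,30); ℓ=8 even so k=7
step 0: (15, 1)  from 15·(1,0) + (0,1)
step 1: (31, 2)  from 2·(15,1) + (1,0)
step 2: (77, 5)  from 2·(31,2) + (15,1)
step 3: (108, 7)  from 1·(77,5) + (31,2)
step 4: (1589, 103)  from 14·(108,7) + (77,5)
step 5: (1697, 110)  from 1·(1589,103) + (108,7)
step 6: (4983, 323)  from 2·(1697,110) + (1589,103)
step 7: (11663, 756)  from 2·(4983,323) + (1697,110)
(x₁, y₁) = (11663, 756);  11663² − 238·756² = 1 ✓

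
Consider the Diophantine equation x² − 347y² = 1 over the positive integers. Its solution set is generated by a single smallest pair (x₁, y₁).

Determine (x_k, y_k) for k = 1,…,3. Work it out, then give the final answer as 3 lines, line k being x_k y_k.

√347 → a₀=18, period (1,1,1,2,4,…,1,1,36); ℓ=14 even so k=13
a_0=18:  p_0=18·1+0=18,  q_0=18·0+1=1
a_1=1:  p_1=1·18+1=19,  q_1=1·1+0=1
…
a_5=4:  p_5=4·149+56=652,  q_5=4·8+3=35
…
a_7=17:  p_7=17·801+652=14269,  q_7=17·43+35=766
a_8=1:  p_8=1·14269+801=15070,  q_8=1·766+43=809
…
a_10=2:  p_10=2·74549+15070=164168,  q_10=2·4002+809=8813
a_11=1:  p_11=1·164168+74549=238717,  q_11=1·8813+4002=12815
a_12=1:  p_12=1·238717+164168=402885,  q_12=1·12815+8813=21628
a_13=1:  p_13=1·402885+238717=641602,  q_13=1·21628+12815=34443
(x₁, y₁) = (641602, 34443);  641602² − 347·34443² = 1 ✓
k=2:  x_2 = 641602·641602+347·34443·34443 = 823306252807,  y_2 = 641602·34443+34443·641602 = 44197395372
k=3:  x_3 = 641602·823306252807+347·34443·44197395372 = 1056469876826312026,  y_3 = 641602·44197395372+34443·823306252807 = 56714274530897445

641602 34443
823306252807 44197395372
1056469876826312026 56714274530897445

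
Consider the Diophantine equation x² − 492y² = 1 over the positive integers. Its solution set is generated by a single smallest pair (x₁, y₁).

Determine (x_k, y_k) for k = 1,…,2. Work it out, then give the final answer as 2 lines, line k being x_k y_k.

√492 → a₀=22, period (5,1,1,10,1,1,5,44); ℓ=8 even so k=7
step 0: (22, 1)  from 22·(1,0) + (0,1)
step 1: (111, 5)  from 5·(22,1) + (1,0)
step 2: (133, 6)  from 1·(111,5) + (22,1)
step 3: (244, 11)  from 1·(133,6) + (111,5)
step 4: (2573, 116)  from 10·(244,11) + (133,6)
step 5: (2817, 127)  from 1·(2573,116) + (244,11)
step 6: (5390, 243)  from 1·(2817,127) + (2573,116)
step 7: (29767, 1342)  from 5·(5390,243) + (2817,127)
(x₁, y₁) = (29767, 1342);  29767² − 492·1342² = 1 ✓
k=2:  x_2 = 29767·29767+492·1342·1342 = 1772148577,  y_2 = 29767·1342+1342·29767 = 79894628

29767 1342
1772148577 79894628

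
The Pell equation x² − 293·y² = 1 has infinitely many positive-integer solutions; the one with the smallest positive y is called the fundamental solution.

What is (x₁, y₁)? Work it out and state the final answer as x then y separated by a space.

12320649 719780

[17; 8,1,1,8,34] for √293; ℓ=5 ⇒ convergent index 9
a_0=17:  p_0=17·1+0=17,  q_0=17·0+1=1
…
a_2=1:  p_2=1·137+17=154,  q_2=1·8+1=9
…
a_8=1:  p_8=1·764593+679914=1444507,  q_8=1·44668+39721=84389
a_9=8:  p_9=8·1444507+764593=12320649,  q_9=8·84389+44668=719780
fundamental: x₁=12320649, y₁=719780  (since 151798391781201 − 293·518083248400 = 1)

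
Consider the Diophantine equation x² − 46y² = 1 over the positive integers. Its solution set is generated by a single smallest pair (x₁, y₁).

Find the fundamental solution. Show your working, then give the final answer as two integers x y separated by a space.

24335 3588

[6; 1,3,1,1,2,6,2,1,1,3,1,12] for √46; ℓ=12 ⇒ convergent index 11
i=0: a=6 ⇒ p=6, q=1
…
i=2: a=3 ⇒ p=27, q=4
…
i=6: a=6 ⇒ p=997, q=147
i=7: a=2 ⇒ p=2150, q=317
…
i=10: a=3 ⇒ p=19038, q=2807
i=11: a=1 ⇒ p=24335, q=3588
→ (24335, 3588).  Check: 24335²=592192225, 46·3588²=592192224, difference 1.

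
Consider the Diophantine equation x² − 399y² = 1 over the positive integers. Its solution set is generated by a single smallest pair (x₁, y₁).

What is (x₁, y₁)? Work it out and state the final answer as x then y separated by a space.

[19; 1,38] for √399; ℓ=2 ⇒ convergent index 1
step 0: (19, 1)  from 19·(1,0) + (0,1)
step 1: (20, 1)  from 1·(19,1) + (1,0)
fundamental: x₁=20, y₁=1  (since 400 − 399·1 = 1)

20 1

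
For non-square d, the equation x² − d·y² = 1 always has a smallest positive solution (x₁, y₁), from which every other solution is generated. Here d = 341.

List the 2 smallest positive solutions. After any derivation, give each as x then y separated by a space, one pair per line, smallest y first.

d=341: √d = [18; 2,6,1,8,2,…,6,2,36] (ℓ=14, even), read p_13/q_13
step 0: (18, 1)  from 18·(1,0) + (0,1)
step 1: (37, 2)  from 2·(18,1) + (1,0)
step 2: (240, 13)  from 6·(37,2) + (18,1)
step 3: (277, 15)  from 1·(240,13) + (37,2)
step 4: (2456, 133)  from 8·(277,15) + (240,13)
step 5: (5189, 281)  from 2·(2456,133) + (277,15)
step 6: (7645, 414)  from 1·(5189,281) + (2456,133)
…
step 9: (76727, 4155)  from 2·(28124,1523) + (20479,1109)
…
step 11: (718667, 38918)  from 1·(641940,34763) + (76727,4155)
step 12: (4953942, 268271)  from 6·(718667,38918) + (641940,34763)
step 13: (10626551, 575460)  from 2·(4953942,268271) + (718667,38918)
fundamental: x₁=10626551, y₁=575460  (since 112923586155601 − 341·331154211600 = 1)
n=2: (10626551,575460)∘(10626551,575460) = (10626551·10626551+341·575460·575460, 10626551·575460+575460·10626551) = (225847172311201,12230310076920)

10626551 575460
225847172311201 12230310076920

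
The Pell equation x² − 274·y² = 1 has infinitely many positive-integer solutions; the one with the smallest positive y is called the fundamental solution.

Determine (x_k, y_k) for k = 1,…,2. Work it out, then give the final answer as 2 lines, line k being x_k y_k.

3959299 239190
31352097142801 1894049455620

√274 = [16; 1,1,4,4,1,1,32, …], period ℓ=7 (odd) → k=13
k=0  a_k=16  p_k/q_k = 16/1
k=1  a_k=1  p_k/q_k = 17/1
k=2  a_k=1  p_k/q_k = 33/2
k=3  a_k=4  p_k/q_k = 149/9
k=4  a_k=4  p_k/q_k = 629/38
k=5  a_k=1  p_k/q_k = 778/47
k=6  a_k=1  p_k/q_k = 1407/85
k=7  a_k=32  p_k/q_k = 45802/2767
k=8  a_k=1  p_k/q_k = 47209/2852
k=9  a_k=1  p_k/q_k = 93011/5619
k=10  a_k=4  p_k/q_k = 419253/25328
k=11  a_k=4  p_k/q_k = 1770023/106931
k=12  a_k=1  p_k/q_k = 2189276/132259
k=13  a_k=1  p_k/q_k = 3959299/239190
fundamental: x₁=3959299, y₁=239190  (since 15676048571401 − 274·57211856100 = 1)
(x_2, y_2) = (3959299·3959299 + 274·239190·239190, 3959299·239190 + 239190·3959299) = (31352097142801, 1894049455620)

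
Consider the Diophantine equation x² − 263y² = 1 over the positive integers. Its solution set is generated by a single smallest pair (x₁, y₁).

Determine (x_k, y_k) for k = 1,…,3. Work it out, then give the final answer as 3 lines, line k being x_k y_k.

139128 8579
38713200767 2387158224
10772180392483224 664241098768765

d=263: √d = [16; 4,1,1,1,1,15,1,1,1,1,4,32] (ℓ=12, even), read p_11/q_11
a_0=16:  p_0=16·1+0=16,  q_0=16·0+1=1
a_1=4:  p_1=4·16+1=65,  q_1=4·1+0=4
a_2=1:  p_2=1·65+16=81,  q_2=1·4+1=5
…
a_9=1:  p_9=1·12017+6195=18212,  q_9=1·741+382=1123
a_10=1:  p_10=1·18212+12017=30229,  q_10=1·1123+741=1864
a_11=4:  p_11=4·30229+18212=139128,  q_11=4·1864+1123=8579
(x₁, y₁) = (139128, 8579);  139128² − 263·8579² = 1 ✓
k=2:  x_2 = 139128·139128+263·8579·8579 = 38713200767,  y_2 = 139128·8579+8579·139128 = 2387158224
k=3:  x_3 = 139128·38713200767+263·8579·2387158224 = 10772180392483224,  y_3 = 139128·2387158224+8579·38713200767 = 664241098768765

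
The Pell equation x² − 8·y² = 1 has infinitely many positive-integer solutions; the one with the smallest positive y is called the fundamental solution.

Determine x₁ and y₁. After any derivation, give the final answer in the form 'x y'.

√8 = [2; 1,4, …], period ℓ=2 (even) → k=1
step 0: (2, 1)  from 2·(1,0) + (0,1)
step 1: (3, 1)  from 1·(2,1) + (1,0)
(x₁, y₁) = (3, 1);  3² − 8·1² = 1 ✓

3 1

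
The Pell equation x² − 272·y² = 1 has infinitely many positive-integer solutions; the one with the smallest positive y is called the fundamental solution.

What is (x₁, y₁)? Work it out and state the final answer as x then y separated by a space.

33 2

√272 = [16; 2,32, …], period ℓ=2 (even) → k=1
a_0=16:  p_0=16·1+0=16,  q_0=16·0+1=1
a_1=2:  p_1=2·16+1=33,  q_1=2·1+0=2
(x₁, y₁) = (33, 2);  33² − 272·2² = 1 ✓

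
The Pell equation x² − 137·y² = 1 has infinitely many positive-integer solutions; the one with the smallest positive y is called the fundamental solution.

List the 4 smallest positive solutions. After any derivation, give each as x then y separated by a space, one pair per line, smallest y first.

√137 → a₀=11, period (1,2,2,1,1,2,2,1,22); ℓ=9 odd so k=17
k=0  a_k=11  p_k/q_k = 11/1
k=1  a_k=1  p_k/q_k = 12/1
k=2  a_k=2  p_k/q_k = 35/3
…
k=4  a_k=1  p_k/q_k = 117/10
k=5  a_k=1  p_k/q_k = 199/17
…
k=8  a_k=1  p_k/q_k = 1744/149
…
k=10  a_k=1  p_k/q_k = 41341/3532
k=11  a_k=2  p_k/q_k = 122279/10447
k=12  a_k=2  p_k/q_k = 285899/24426
k=13  a_k=1  p_k/q_k = 408178/34873
…
k=16  a_k=2  p_k/q_k = 4286741/366241
k=17  a_k=1  p_k/q_k = 6083073/519712
(x₁, y₁) = (6083073, 519712);  6083073² − 137·519712² = 1 ✓
(x_2, y_2) = (6083073·6083073 + 137·519712·519712, 6083073·519712 + 519712·6083073) = (74007554246657, 6322892069952)
(x_3, y_3) = (6083073·74007554246657 + 137·519712·6322892069952, 6083073·6322892069952 + 519712·74007554246657) = (900386710067742990849, 76925228065277725280)
(x_4, y_4) = (6083073·900386710067742990849 + 137·519712·76925228065277725280, 6083073·76925228065277725280 + 519712·900386710067742990849) = (10954236171143757109591351297, 935883555725460013412300928)

6083073 519712
74007554246657 6322892069952
900386710067742990849 76925228065277725280
10954236171143757109591351297 935883555725460013412300928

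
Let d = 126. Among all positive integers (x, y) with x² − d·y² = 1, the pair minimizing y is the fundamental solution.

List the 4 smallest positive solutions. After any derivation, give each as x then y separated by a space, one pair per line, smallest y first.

√126 → a₀=11, period (4,2,4,22); ℓ=4 even so k=3
step 0: (11, 1)  from 11·(1,0) + (0,1)
…
step 2: (101, 9)  from 2·(45,4) + (11,1)
step 3: (449, 40)  from 4·(101,9) + (45,4)
(x₁, y₁) = (449, 40);  449² − 126·40² = 1 ✓
n=2: (449,40)∘(449,40) = (449·449+126·40·40, 449·40+40·449) = (403201,35920)
n=3: (403201,35920)∘(449,40) = (449·403201+126·40·35920, 449·35920+40·403201) = (362074049,32256120)
n=4: (362074049,32256120)∘(449,40) = (449·362074049+126·40·32256120, 449·32256120+40·362074049) = (325142092801,28965959840)

449 40
403201 35920
362074049 32256120
325142092801 28965959840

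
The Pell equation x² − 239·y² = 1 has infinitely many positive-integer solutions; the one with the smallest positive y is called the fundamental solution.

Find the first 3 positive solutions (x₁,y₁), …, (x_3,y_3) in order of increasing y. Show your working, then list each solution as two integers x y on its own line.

√239 = [15; 2,5,1,2,4,15,4,2,1,5,2,30, …], period ℓ=12 (even) → k=11
step 0: (15, 1)  from 15·(1,0) + (0,1)
step 1: (31, 2)  from 2·(15,1) + (1,0)
…
step 5: (2489, 161)  from 4·(572,37) + (201,13)
…
step 7: (154117, 9969)  from 4·(37907,2452) + (2489,161)
…
step 10: (2847431, 184185)  from 5·(500258,32359) + (346141,22390)
step 11: (6195120, 400729)  from 2·(2847431,184185) + (500258,32359)
(x₁, y₁) = (6195120, 400729);  6195120² − 239·400729² = 1 ✓
(6195120+400729√239)^2 = 76759023628799 + 4965128484960√239
(6195120+400729√239)^3 = 951062724926484326640 + 61519133559490389671√239

6195120 400729
76759023628799 4965128484960
951062724926484326640 61519133559490389671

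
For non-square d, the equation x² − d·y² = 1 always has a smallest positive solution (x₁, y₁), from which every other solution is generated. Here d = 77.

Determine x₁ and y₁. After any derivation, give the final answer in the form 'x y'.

d=77: √d = [8; 1,3,2,3,1,16] (ℓ=6, even), read p_5/q_5
step 0: (8, 1)  from 8·(1,0) + (0,1)
…
step 2: (35, 4)  from 3·(9,1) + (8,1)
…
step 4: (272, 31)  from 3·(79,9) + (35,4)
step 5: (351, 40)  from 1·(272,31) + (79,9)
fundamental: x₁=351, y₁=40  (since 123201 − 77·1600 = 1)

351 40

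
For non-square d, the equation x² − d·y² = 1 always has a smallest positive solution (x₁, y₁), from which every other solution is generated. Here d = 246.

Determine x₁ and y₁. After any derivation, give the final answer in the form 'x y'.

88805 5662

√246 = [15; 1,2,5,1,14,1,5,2,1,30, …], period ℓ=10 (even) → k=9
step 0: (15, 1)  from 15·(1,0) + (0,1)
step 1: (16, 1)  from 1·(15,1) + (1,0)
step 2: (47, 3)  from 2·(16,1) + (15,1)
…
step 4: (298, 19)  from 1·(251,16) + (47,3)
…
step 6: (4721, 301)  from 1·(4423,282) + (298,19)
step 7: (28028, 1787)  from 5·(4721,301) + (4423,282)
step 8: (60777, 3875)  from 2·(28028,1787) + (4721,301)
step 9: (88805, 5662)  from 1·(60777,3875) + (28028,1787)
(x₁, y₁) = (88805, 5662);  88805² − 246·5662² = 1 ✓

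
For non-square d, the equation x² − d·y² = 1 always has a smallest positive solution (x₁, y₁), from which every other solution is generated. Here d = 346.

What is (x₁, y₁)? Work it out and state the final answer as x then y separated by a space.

√346 = [18; 1,1,1,1,36, …], period ℓ=5 (odd) → k=9
a_0=18:  p_0=18·1+0=18,  q_0=18·0+1=1
a_1=1:  p_1=1·18+1=19,  q_1=1·1+0=1
a_2=1:  p_2=1·19+18=37,  q_2=1·1+1=2
…
a_5=36:  p_5=36·93+56=3404,  q_5=36·5+3=183
…
a_7=1:  p_7=1·3497+3404=6901,  q_7=1·188+183=371
a_8=1:  p_8=1·6901+3497=10398,  q_8=1·371+188=559
a_9=1:  p_9=1·10398+6901=17299,  q_9=1·559+371=930
(x₁, y₁) = (17299, 930);  17299² − 346·930² = 1 ✓

17299 930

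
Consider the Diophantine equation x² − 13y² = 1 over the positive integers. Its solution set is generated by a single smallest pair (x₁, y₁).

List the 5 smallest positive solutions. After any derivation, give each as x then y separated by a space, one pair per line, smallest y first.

√13 → a₀=3, period (1,1,1,1,6); ℓ=5 odd so k=9
step 0: (3, 1)  from 3·(1,0) + (0,1)
step 1: (4, 1)  from 1·(3,1) + (1,0)
step 2: (7, 2)  from 1·(4,1) + (3,1)
step 3: (11, 3)  from 1·(7,2) + (4,1)
…
step 8: (393, 109)  from 1·(256,71) + (137,38)
step 9: (649, 180)  from 1·(393,109) + (256,71)
→ (649, 180).  Check: 649²=421201, 13·180²=421200, difference 1.
(x_2, y_2) = (649·649 + 13·180·180, 649·180 + 180·649) = (842401, 233640)
(x_3, y_3) = (649·842401 + 13·180·233640, 649·233640 + 180·842401) = (1093435849, 303264540)
(x_4, y_4) = (649·1093435849 + 13·180·303264540, 649·303264540 + 180·1093435849) = (1419278889601, 393637139280)
(x_5, y_5) = (649·1419278889601 + 13·180·393637139280, 649·393637139280 + 180·1419278889601) = (1842222905266249, 510940703520900)

649 180
842401 233640
1093435849 303264540
1419278889601 393637139280
1842222905266249 510940703520900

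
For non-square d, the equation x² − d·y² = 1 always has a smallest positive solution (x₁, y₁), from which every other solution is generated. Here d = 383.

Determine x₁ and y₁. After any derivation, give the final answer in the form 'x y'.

18768 959

√383 → a₀=19, period (1,1,3,19,3,1,1,38); ℓ=8 even so k=7
step 0: (19, 1)  from 19·(1,0) + (0,1)
…
step 2: (39, 2)  from 1·(20,1) + (19,1)
…
step 5: (8063, 412)  from 3·(2642,135) + (137,7)
step 6: (10705, 547)  from 1·(8063,412) + (2642,135)
step 7: (18768, 959)  from 1·(10705,547) + (8063,412)
(x₁, y₁) = (18768, 959);  18768² − 383·959² = 1 ✓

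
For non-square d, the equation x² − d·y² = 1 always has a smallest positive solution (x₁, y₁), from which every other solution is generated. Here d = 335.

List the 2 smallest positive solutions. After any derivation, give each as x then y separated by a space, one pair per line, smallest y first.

604 33
729631 39864

d=335: √d = [18; 3,3,3,36] (ℓ=4, even), read p_3/q_3
k=0  a_k=18  p_k/q_k = 18/1
k=1  a_k=3  p_k/q_k = 55/3
k=2  a_k=3  p_k/q_k = 183/10
k=3  a_k=3  p_k/q_k = 604/33
fundamental: x₁=604, y₁=33  (since 364816 − 335·1089 = 1)
(604+33√335)^2 = 729631 + 39864√335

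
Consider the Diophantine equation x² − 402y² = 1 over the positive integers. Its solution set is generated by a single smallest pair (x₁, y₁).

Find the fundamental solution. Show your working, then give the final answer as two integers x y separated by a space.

d=402: √d = [20; 20,40] (ℓ=2, even), read p_1/q_1
step 0: (20, 1)  from 20·(1,0) + (0,1)
step 1: (401, 20)  from 20·(20,1) + (1,0)
(x₁, y₁) = (401, 20);  401² − 402·20² = 1 ✓

401 20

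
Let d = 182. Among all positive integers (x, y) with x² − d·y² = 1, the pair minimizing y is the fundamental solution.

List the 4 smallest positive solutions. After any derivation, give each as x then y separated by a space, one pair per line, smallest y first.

√182 → a₀=13, period (2,26); ℓ=2 even so k=1
step 0: (13, 1)  from 13·(1,0) + (0,1)
step 1: (27, 2)  from 2·(13,1) + (1,0)
(x₁, y₁) = (27, 2);  27² − 182·2² = 1 ✓
n=2: (27,2)∘(27,2) = (27·27+182·2·2, 27·2+2·27) = (1457,108)
n=3: (1457,108)∘(27,2) = (27·1457+182·2·108, 27·108+2·1457) = (78651,5830)
n=4: (78651,5830)∘(27,2) = (27·78651+182·2·5830, 27·5830+2·78651) = (4245697,314712)

27 2
1457 108
78651 5830
4245697 314712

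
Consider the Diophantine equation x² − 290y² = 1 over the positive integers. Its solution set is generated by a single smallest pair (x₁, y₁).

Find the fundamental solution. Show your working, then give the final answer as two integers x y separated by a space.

579 34

√290 → a₀=17, period (34); ℓ=1 odd so k=1
step 0: (17, 1)  from 17·(1,0) + (0,1)
step 1: (579, 34)  from 34·(17,1) + (1,0)
→ (579, 34).  Check: 579²=335241, 290·34²=335240, difference 1.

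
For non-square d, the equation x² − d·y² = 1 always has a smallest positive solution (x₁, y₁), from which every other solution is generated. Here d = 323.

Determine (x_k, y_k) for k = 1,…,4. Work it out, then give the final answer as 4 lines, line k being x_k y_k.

d=323: √d = [17; 1,34] (ℓ=2, even), read p_1/q_1
k=0  a_k=17  p_k/q_k = 17/1
k=1  a_k=1  p_k/q_k = 18/1
(x₁, y₁) = (18, 1);  18² − 323·1² = 1 ✓
(x_2, y_2) = (18·18 + 323·1·1, 18·1 + 1·18) = (647, 36)
(x_3, y_3) = (18·647 + 323·1·36, 18·36 + 1·647) = (23274, 1295)
(x_4, y_4) = (18·23274 + 323·1·1295, 18·1295 + 1·23274) = (837217, 46584)

18 1
647 36
23274 1295
837217 46584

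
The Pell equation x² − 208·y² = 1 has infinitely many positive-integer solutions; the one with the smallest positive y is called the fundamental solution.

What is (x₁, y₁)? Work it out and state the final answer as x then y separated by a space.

649 45

√208 = [14; 2,2,1,2,2,28, …], period ℓ=6 (even) → k=5
i=0: a=14 ⇒ p=14, q=1
i=1: a=2 ⇒ p=29, q=2
i=2: a=2 ⇒ p=72, q=5
…
i=4: a=2 ⇒ p=274, q=19
i=5: a=2 ⇒ p=649, q=45
fundamental: x₁=649, y₁=45  (since 421201 − 208·2025 = 1)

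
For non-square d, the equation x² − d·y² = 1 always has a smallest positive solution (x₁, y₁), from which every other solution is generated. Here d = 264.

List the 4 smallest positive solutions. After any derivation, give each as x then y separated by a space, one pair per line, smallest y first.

[16; 4,32] for √264; ℓ=2 ⇒ convergent index 1
i=0: a=16 ⇒ p=16, q=1
i=1: a=4 ⇒ p=65, q=4
(x₁, y₁) = (65, 4);  65² − 264·4² = 1 ✓
(65+4√264)^2 = 8449 + 520√264
(65+4√264)^3 = 1098305 + 67596√264
(65+4√264)^4 = 142771201 + 8786960√264

65 4
8449 520
1098305 67596
142771201 8786960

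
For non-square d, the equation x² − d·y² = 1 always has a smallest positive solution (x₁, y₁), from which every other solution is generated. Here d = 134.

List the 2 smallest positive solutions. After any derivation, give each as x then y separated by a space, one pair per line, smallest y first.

145925 12606
42588211249 3679061100

√134 = [11; 1,1,2,1,3,…,1,1,22, …], period ℓ=14 (even) → k=13
i=0: a=11 ⇒ p=11, q=1
…
i=4: a=1 ⇒ p=81, q=7
i=5: a=3 ⇒ p=301, q=26
i=6: a=1 ⇒ p=382, q=33
i=7: a=10 ⇒ p=4121, q=356
…
i=12: a=1 ⇒ p=84029, q=7259
i=13: a=1 ⇒ p=145925, q=12606
(x₁, y₁) = (145925, 12606);  145925² − 134·12606² = 1 ✓
(145925+12606√134)^2 = 42588211249 + 3679061100√134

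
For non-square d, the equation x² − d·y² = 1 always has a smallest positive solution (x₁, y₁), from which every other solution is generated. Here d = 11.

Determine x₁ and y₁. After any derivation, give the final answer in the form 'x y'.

[3; 3,6] for √11; ℓ=2 ⇒ convergent index 1
step 0: (3, 1)  from 3·(1,0) + (0,1)
step 1: (10, 3)  from 3·(3,1) + (1,0)
(x₁, y₁) = (10, 3);  10² − 11·3² = 1 ✓

10 3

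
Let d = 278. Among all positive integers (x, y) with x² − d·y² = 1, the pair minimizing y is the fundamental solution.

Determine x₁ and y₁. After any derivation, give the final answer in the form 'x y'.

2501 150

√278 → a₀=16, period (1,2,16,2,1,32); ℓ=6 even so k=5
step 0: (16, 1)  from 16·(1,0) + (0,1)
step 1: (17, 1)  from 1·(16,1) + (1,0)
…
step 4: (1684, 101)  from 2·(817,49) + (50,3)
step 5: (2501, 150)  from 1·(1684,101) + (817,49)
(x₁, y₁) = (2501, 150);  2501² − 278·150² = 1 ✓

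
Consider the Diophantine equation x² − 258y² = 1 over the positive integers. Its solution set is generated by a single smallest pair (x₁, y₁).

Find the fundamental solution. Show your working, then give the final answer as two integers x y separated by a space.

257 16

[16; 16,32] for √258; ℓ=2 ⇒ convergent index 1
step 0: (16, 1)  from 16·(1,0) + (0,1)
step 1: (257, 16)  from 16·(16,1) + (1,0)
→ (257, 16).  Check: 257²=66049, 258·16²=66048, difference 1.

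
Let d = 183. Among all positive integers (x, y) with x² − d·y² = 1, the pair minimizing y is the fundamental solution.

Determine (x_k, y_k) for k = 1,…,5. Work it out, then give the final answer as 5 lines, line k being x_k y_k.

d=183: √d = [13; 1,1,8,1,1,26] (ℓ=6, even), read p_5/q_5
a_0=13:  p_0=13·1+0=13,  q_0=13·0+1=1
a_1=1:  p_1=1·13+1=14,  q_1=1·1+0=1
a_2=1:  p_2=1·14+13=27,  q_2=1·1+1=2
a_3=8:  p_3=8·27+14=230,  q_3=8·2+1=17
a_4=1:  p_4=1·230+27=257,  q_4=1·17+2=19
a_5=1:  p_5=1·257+230=487,  q_5=1·19+17=36
→ (487, 36).  Check: 487²=237169, 183·36²=237168, difference 1.
(x_2, y_2) = (487·487 + 183·36·36, 487·36 + 36·487) = (474337, 35064)
(x_3, y_3) = (487·474337 + 183·36·35064, 487·35064 + 36·474337) = (462003751, 34152300)
(x_4, y_4) = (487·462003751 + 183·36·34152300, 487·34152300 + 36·462003751) = (449991179137, 33264305136)
(x_5, y_5) = (487·449991179137 + 183·36·33264305136, 487·33264305136 + 36·449991179137) = (438290946475687, 32399399050164)

487 36
474337 35064
462003751 34152300
449991179137 33264305136
438290946475687 32399399050164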